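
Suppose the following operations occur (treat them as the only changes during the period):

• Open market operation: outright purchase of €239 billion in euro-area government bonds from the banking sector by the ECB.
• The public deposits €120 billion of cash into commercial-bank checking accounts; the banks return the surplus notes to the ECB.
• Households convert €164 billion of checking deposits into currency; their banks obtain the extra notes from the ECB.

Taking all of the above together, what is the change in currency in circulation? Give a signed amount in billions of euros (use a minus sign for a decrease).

+€44 billion

OMO purchase (from banks) €239 billion: no currency enters or leaves circulation → 0.
Currency deposit €120 billion: notes return to the central bank → −€120B.
Currency withdrawal €164 billion: notes leave the central bank → +€164B.
Net: 0 − 120 + 164 = +€44 billion.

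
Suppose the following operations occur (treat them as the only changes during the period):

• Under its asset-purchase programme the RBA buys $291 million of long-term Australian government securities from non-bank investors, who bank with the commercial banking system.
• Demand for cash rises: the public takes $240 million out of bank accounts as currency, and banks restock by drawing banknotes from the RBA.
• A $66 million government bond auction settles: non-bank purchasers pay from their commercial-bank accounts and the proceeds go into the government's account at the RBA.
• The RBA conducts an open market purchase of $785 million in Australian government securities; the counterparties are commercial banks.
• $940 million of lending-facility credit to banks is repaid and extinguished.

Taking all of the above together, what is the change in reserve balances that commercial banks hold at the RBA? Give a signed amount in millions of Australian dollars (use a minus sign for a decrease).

-$170 million

RBA balance sheet:
  Assets:      Securities +$1076M, Loans to banks −$940M
  Liabilities: Bank reserves −$170M, Currency in circulation +$240M, Government deposits +$66M
So the change in reserve balances that commercial banks hold at the RBA is -$170 million.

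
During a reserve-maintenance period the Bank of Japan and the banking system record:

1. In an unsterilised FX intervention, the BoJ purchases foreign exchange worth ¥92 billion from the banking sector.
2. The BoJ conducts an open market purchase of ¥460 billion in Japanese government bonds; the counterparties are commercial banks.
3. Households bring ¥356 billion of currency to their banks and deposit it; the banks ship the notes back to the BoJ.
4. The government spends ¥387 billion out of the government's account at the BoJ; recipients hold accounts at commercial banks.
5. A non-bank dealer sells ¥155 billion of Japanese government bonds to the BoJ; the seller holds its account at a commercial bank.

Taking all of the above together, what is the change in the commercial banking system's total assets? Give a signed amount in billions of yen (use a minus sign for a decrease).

+¥898 billion

FX purchase ¥92 billion: just an asset swap on bank balance sheets → 0.
OMO purchase (from banks) ¥460 billion: just an asset swap on bank balance sheets → 0.
Currency deposit ¥356 billion: bank balance sheets expand → +¥356B.
Government spending ¥387 billion: bank balance sheets expand → +¥387B.
Asset purchase (from non-banks) ¥155 billion: bank balance sheets expand → +¥155B.
Net: 0 + 0 + 356 + 387 + 155 = +¥898 billion.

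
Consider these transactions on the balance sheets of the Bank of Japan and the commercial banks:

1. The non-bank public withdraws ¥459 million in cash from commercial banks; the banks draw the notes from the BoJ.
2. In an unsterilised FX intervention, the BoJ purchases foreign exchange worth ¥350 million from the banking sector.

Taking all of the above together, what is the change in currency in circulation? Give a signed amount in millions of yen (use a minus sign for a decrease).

+¥459 million

Currency withdrawal ¥459 million: notes leave the central bank → +¥459M.
FX purchase ¥350 million: no currency enters or leaves circulation → 0.
Net: 459 + 0 = +¥459 million.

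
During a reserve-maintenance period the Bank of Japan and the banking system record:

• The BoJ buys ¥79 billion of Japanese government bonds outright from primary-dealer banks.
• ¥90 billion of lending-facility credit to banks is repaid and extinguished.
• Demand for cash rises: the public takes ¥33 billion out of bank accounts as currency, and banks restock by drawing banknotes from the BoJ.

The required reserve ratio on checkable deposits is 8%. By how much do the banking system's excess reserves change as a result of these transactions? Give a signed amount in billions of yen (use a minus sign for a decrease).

-¥41.36 billion

OMO purchase (from banks) ¥79 billion: reserves +¥79B, deposits 0.
Discount-window repayment ¥90 billion: reserves −¥90B, deposits 0.
Currency withdrawal ¥33 billion: reserves −¥33B, deposits −¥33B.
Totals: Δreserves = −¥44B, Δdeposits = −¥33B.
Δrequired reserves = 8% × −¥33B = −¥2.64B.
Δexcess reserves = Δreserves − Δrequired = −¥44B − (−¥2.64B) = -¥41.36 billion.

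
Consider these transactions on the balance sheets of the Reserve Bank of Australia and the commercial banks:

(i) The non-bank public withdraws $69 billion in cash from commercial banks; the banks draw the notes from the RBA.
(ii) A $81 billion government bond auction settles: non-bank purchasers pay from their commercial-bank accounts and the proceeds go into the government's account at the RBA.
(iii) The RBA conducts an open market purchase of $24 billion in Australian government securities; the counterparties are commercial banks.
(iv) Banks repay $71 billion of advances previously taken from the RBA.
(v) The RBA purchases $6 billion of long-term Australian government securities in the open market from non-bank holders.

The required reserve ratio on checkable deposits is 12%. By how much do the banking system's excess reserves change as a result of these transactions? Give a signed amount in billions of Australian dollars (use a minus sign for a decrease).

Currency withdrawal $69 billion: reserves −$69B, deposits −$69B.
Government account inflow $81 billion: reserves −$81B, deposits −$81B.
OMO purchase (from banks) $24 billion: reserves +$24B, deposits 0.
Discount-window repayment $71 billion: reserves −$71B, deposits 0.
Asset purchase (from non-banks) $6 billion: reserves +$6B, deposits +$6B.
Totals: Δreserves = −$191B, Δdeposits = −$144B.
Δrequired reserves = 12% × −$144B = −$17.28B.
Δexcess reserves = Δreserves − Δrequired = −$191B − (−$17.28B) = -$173.72 billion.

-$173.72 billion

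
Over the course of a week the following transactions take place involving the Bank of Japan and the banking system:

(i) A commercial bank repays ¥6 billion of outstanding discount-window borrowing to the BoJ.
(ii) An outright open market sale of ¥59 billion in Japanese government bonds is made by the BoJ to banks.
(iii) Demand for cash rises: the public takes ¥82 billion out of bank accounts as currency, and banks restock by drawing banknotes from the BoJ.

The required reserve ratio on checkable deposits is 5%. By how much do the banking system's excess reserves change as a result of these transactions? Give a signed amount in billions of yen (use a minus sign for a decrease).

-¥142.9 billion

Discount-window repayment ¥6 billion: reserves −¥6B, deposits 0.
OMO sale (to banks) ¥59 billion: reserves −¥59B, deposits 0.
Currency withdrawal ¥82 billion: reserves −¥82B, deposits −¥82B.
Totals: Δreserves = −¥147B, Δdeposits = −¥82B.
Δrequired reserves = 5% × −¥82B = −¥4.1B.
Δexcess reserves = Δreserves − Δrequired = −¥147B − (−¥4.1B) = -¥142.9 billion.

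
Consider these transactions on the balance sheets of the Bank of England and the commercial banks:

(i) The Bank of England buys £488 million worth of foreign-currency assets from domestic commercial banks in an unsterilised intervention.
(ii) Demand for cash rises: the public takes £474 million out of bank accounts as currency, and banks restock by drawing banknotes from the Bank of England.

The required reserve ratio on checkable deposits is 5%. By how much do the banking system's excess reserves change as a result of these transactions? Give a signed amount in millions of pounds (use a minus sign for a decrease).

+£37.7 million

FX purchase £488 million: reserves +£488M, deposits 0.
Currency withdrawal £474 million: reserves −£474M, deposits −£474M.
Totals: Δreserves = +£14M, Δdeposits = −£474M.
Δrequired reserves = 5% × −£474M = −£23.7M.
Δexcess reserves = Δreserves − Δrequired = +£14M − (−£23.7M) = +£37.7 million.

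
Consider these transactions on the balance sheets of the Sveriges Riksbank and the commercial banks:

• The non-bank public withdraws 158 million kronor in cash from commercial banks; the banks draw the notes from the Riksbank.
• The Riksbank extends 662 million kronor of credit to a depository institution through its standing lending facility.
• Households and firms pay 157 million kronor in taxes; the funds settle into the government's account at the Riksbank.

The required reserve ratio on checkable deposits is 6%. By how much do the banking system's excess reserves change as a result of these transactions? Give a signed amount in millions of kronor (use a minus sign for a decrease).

+365.9 million

Currency withdrawal 158 million kronor: reserves −158M, deposits −158M.
Discount-window loan 662 million kronor: reserves +662M, deposits 0.
Government account inflow 157 million kronor: reserves −157M, deposits −157M.
Totals: Δreserves = +347M, Δdeposits = −315M.
Δrequired reserves = 6% × −315M = −18.9M.
Δexcess reserves = Δreserves − Δrequired = +347M − (−18.9M) = +365.9 million.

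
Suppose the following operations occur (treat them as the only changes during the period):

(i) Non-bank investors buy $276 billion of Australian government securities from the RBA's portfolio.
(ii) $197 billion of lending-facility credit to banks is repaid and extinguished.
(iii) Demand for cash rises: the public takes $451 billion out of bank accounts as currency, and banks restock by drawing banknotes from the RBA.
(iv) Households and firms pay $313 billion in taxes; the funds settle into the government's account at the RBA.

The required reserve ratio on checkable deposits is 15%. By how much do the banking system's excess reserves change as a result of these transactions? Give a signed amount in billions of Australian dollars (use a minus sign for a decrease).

-$1081 billion

Asset sale (to non-banks) $276 billion: reserves −$276B, deposits −$276B.
Discount-window repayment $197 billion: reserves −$197B, deposits 0.
Currency withdrawal $451 billion: reserves −$451B, deposits −$451B.
Government account inflow $313 billion: reserves −$313B, deposits −$313B.
Totals: Δreserves = −$1237B, Δdeposits = −$1040B.
Δrequired reserves = 15% × −$1040B = −$156B.
Δexcess reserves = Δreserves − Δrequired = −$1237B − (−$156B) = -$1081 billion.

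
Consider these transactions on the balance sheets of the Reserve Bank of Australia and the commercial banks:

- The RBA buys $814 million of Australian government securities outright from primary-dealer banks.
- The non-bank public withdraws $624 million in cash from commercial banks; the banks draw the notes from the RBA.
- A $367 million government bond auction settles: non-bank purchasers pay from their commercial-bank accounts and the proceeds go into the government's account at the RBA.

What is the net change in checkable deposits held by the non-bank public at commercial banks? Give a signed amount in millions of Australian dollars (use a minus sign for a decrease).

OMO purchase (from banks) $814 million: the counterparty is a bank, so public deposits are unchanged → 0.
Currency withdrawal $624 million: non-bank counterparties' bank balances fall → −$624M.
Government account inflow $367 million: non-bank counterparties' bank balances fall → −$367M.
Net: 0 − 624 − 367 = -$991 million.

-$991 million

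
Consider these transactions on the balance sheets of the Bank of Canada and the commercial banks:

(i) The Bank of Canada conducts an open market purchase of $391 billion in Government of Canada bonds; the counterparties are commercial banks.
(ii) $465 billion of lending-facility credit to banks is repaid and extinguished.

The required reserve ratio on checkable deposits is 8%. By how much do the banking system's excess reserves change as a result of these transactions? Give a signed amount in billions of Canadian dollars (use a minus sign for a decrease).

OMO purchase (from banks) $391 billion: reserves +$391B, deposits 0.
Discount-window repayment $465 billion: reserves −$465B, deposits 0.
Totals: Δreserves = −$74B, Δdeposits = 0.
Δrequired reserves = 8% × 0 = 0.
Δexcess reserves = Δreserves − Δrequired = −$74B − (0) = -$74 billion.

-$74 billion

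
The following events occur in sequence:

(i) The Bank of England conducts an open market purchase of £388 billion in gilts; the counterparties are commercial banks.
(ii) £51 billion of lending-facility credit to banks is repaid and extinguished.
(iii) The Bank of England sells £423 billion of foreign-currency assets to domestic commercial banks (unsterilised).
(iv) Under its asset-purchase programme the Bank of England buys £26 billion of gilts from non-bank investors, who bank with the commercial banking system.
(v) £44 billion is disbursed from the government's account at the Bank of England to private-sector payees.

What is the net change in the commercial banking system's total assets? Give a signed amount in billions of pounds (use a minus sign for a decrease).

OMO purchase (from banks) £388 billion: just an asset swap on bank balance sheets → 0.
Discount-window repayment £51 billion: bank balance sheets shrink → −£51B.
FX sale £423 billion: just an asset swap on bank balance sheets → 0.
Asset purchase (from non-banks) £26 billion: bank balance sheets expand → +£26B.
Government spending £44 billion: bank balance sheets expand → +£44B.
Net: 0 − 51 + 0 + 26 + 44 = +£19 billion.

+£19 billion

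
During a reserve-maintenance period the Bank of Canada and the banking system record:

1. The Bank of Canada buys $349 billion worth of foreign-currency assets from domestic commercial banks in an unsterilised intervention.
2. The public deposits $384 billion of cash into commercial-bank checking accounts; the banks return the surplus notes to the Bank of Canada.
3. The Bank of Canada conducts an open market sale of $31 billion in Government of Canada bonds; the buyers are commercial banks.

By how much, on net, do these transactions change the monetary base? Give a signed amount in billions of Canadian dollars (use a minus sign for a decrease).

FX purchase $349 billion: Bank of Canada balance sheet expands → +$349B.
Currency deposit $384 billion: just a shift between currency and reserves — both are base money → 0.
OMO sale (to banks) $31 billion: Bank of Canada balance sheet contracts → −$31B.
Net: 349 + 0 − 31 = +$318 billion.

+$318 billion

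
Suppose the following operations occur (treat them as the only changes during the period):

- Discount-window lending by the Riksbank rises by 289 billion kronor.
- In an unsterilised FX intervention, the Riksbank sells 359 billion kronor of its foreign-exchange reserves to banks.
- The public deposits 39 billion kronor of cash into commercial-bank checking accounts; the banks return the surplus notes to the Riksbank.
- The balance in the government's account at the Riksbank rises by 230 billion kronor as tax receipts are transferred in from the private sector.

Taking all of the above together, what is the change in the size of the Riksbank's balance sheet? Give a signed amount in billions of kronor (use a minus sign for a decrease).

Discount-window loan 289 billion kronor: a Riksbank asset is acquired → +289B.
FX sale 359 billion kronor: a Riksbank asset is shed → −359B.
Currency deposit 39 billion kronor: only the composition of liabilities changes → 0.
Government account inflow 230 billion kronor: only the composition of liabilities changes → 0.
Net: 289 − 359 + 0 + 0 = -70 billion.

-70 billion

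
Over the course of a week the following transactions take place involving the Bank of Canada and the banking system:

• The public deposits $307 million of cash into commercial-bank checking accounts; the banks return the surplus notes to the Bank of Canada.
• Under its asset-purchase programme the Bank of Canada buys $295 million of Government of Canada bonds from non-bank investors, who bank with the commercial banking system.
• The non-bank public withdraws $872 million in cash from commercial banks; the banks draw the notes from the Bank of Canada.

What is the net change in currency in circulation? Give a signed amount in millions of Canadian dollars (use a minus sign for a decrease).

+$565 million

Bank of Canada balance sheet:
  Assets:      Securities +$295M
  Liabilities: Bank reserves −$270M, Currency in circulation +$565M
So the change in currency in circulation is +$565 million.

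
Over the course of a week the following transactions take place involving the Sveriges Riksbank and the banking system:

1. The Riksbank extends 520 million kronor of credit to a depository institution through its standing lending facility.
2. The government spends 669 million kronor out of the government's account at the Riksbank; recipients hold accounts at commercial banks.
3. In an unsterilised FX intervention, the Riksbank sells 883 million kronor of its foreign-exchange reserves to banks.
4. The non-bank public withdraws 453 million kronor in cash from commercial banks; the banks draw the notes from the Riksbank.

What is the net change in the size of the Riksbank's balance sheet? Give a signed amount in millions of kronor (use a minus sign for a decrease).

-363 million

Discount-window loan 520 million kronor: a Riksbank asset is acquired → +520M.
Government spending 669 million kronor: only the composition of liabilities changes → 0.
FX sale 883 million kronor: a Riksbank asset is shed → −883M.
Currency withdrawal 453 million kronor: only the composition of liabilities changes → 0.
Net: 520 + 0 − 883 + 0 = -363 million.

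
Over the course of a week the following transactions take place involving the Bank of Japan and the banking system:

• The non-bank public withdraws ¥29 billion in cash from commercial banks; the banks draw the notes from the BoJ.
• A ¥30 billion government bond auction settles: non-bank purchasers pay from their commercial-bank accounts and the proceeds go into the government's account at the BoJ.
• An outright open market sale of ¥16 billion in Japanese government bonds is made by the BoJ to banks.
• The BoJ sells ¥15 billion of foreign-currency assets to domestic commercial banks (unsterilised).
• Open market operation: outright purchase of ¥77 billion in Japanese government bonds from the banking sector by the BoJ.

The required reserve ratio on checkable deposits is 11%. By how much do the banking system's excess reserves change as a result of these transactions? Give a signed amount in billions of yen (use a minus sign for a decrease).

-¥6.51 billion

Currency withdrawal ¥29 billion: reserves −¥29B, deposits −¥29B.
Government account inflow ¥30 billion: reserves −¥30B, deposits −¥30B.
OMO sale (to banks) ¥16 billion: reserves −¥16B, deposits 0.
FX sale ¥15 billion: reserves −¥15B, deposits 0.
OMO purchase (from banks) ¥77 billion: reserves +¥77B, deposits 0.
Totals: Δreserves = −¥13B, Δdeposits = −¥59B.
Δrequired reserves = 11% × −¥59B = −¥6.49B.
Δexcess reserves = Δreserves − Δrequired = −¥13B − (−¥6.49B) = -¥6.51 billion.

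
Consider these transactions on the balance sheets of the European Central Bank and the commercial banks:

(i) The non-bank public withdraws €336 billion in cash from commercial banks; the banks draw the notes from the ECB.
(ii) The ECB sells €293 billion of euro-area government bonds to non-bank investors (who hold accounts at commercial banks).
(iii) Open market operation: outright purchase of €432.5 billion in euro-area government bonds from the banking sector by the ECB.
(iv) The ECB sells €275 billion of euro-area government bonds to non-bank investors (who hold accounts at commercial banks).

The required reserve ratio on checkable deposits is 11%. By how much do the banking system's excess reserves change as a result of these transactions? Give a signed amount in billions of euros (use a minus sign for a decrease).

-€372.06 billion

Currency withdrawal €336 billion: reserves −€336B, deposits −€336B.
Asset sale (to non-banks) €293 billion: reserves −€293B, deposits −€293B.
OMO purchase (from banks) €432.5 billion: reserves +€432.5B, deposits 0.
Asset sale (to non-banks) €275 billion: reserves −€275B, deposits −€275B.
Totals: Δreserves = −€471.5B, Δdeposits = −€904B.
Δrequired reserves = 11% × −€904B = −€99.44B.
Δexcess reserves = Δreserves − Δrequired = −€471.5B − (−€99.44B) = -€372.06 billion.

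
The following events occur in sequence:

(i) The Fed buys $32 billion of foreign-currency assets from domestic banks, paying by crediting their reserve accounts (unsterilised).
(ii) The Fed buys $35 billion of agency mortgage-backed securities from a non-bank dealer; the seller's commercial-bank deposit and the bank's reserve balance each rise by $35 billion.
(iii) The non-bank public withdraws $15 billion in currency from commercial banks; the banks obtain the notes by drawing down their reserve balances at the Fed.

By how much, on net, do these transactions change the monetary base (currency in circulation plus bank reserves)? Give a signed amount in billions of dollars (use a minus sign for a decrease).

+$67 billion

FX purchase $32 billion: Fed balance sheet expands → +$32B.
Asset purchase (from non-banks) $35 billion: Fed balance sheet expands → +$35B.
Currency withdrawal $15 billion: just a shift between currency and reserves — both are base money → 0.
Net: 32 + 35 + 0 = +$67 billion.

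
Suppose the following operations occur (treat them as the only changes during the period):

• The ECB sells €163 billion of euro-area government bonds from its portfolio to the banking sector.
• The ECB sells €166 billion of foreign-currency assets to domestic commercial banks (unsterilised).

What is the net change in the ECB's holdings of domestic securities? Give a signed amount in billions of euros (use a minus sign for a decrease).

ECB balance sheet:
  Assets:      Securities −€163B, Foreign assets −€166B
  Liabilities: Bank reserves −€329B
Commercial banking system:
  Assets:      Reserves at CB −€329B, Securities +€163B, Foreign assets +€166B
  Liabilities: no change
So the change in the ECB's holdings of domestic securities is -€163 billion.

-€163 billion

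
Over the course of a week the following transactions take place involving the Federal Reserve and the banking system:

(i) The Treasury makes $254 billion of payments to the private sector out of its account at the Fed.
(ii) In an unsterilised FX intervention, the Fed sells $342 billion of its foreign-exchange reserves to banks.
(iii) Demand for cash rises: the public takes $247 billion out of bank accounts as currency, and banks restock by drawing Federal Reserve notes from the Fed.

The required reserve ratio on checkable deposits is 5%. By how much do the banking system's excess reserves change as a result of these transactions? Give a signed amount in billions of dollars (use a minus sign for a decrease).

-$335.35 billion

Government spending $254 billion: reserves +$254B, deposits +$254B.
FX sale $342 billion: reserves −$342B, deposits 0.
Currency withdrawal $247 billion: reserves −$247B, deposits −$247B.
Totals: Δreserves = −$335B, Δdeposits = +$7B.
Δrequired reserves = 5% × +$7B = +$0.35B.
Δexcess reserves = Δreserves − Δrequired = −$335B − (+$0.35B) = -$335.35 billion.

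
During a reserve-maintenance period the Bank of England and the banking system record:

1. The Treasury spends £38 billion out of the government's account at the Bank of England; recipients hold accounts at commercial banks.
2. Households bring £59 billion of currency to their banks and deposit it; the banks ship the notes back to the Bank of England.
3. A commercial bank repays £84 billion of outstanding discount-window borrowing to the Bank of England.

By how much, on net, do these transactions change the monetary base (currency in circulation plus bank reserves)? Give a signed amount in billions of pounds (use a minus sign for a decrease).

Government spending £38 billion: a non-base liability converts back to reserves → +£38B.
Currency deposit £59 billion: just a shift between currency and reserves — both are base money → 0.
Discount-window repayment £84 billion: Bank of England balance sheet contracts → −£84B.
Net: 38 + 0 − 84 = -£46 billion.

-£46 billion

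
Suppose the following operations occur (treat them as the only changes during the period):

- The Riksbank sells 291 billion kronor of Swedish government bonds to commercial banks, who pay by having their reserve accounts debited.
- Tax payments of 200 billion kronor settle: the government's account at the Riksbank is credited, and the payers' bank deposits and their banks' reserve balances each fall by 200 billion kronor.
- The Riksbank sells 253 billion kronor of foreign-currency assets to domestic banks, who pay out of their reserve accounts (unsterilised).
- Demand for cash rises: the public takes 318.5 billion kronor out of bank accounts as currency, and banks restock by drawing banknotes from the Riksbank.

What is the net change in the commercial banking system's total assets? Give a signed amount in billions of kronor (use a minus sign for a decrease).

OMO sale (to banks) 291 billion kronor: just an asset swap on bank balance sheets → 0.
Government account inflow 200 billion kronor: bank balance sheets shrink → −200B.
FX sale 253 billion kronor: just an asset swap on bank balance sheets → 0.
Currency withdrawal 318.5 billion kronor: bank balance sheets shrink → −318.5B.
Net: 0 − 200 + 0 − 318.5 = -518.5 billion.

-518.5 billion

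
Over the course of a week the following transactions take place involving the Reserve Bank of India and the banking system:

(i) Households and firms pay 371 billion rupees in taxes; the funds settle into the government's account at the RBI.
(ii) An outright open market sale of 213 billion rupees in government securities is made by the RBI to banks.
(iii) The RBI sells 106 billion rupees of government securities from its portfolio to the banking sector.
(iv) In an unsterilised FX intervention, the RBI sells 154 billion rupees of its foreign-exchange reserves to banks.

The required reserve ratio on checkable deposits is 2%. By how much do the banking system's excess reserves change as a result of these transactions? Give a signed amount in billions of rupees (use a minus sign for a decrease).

Government account inflow 371 billion rupees: reserves −371B, deposits −371B.
OMO sale (to banks) 213 billion rupees: reserves −213B, deposits 0.
OMO sale (to banks) 106 billion rupees: reserves −106B, deposits 0.
FX sale 154 billion rupees: reserves −154B, deposits 0.
Totals: Δreserves = −844B, Δdeposits = −371B.
Δrequired reserves = 2% × −371B = −7.42B.
Δexcess reserves = Δreserves − Δrequired = −844B − (−7.42B) = -836.58 billion.

-836.58 billion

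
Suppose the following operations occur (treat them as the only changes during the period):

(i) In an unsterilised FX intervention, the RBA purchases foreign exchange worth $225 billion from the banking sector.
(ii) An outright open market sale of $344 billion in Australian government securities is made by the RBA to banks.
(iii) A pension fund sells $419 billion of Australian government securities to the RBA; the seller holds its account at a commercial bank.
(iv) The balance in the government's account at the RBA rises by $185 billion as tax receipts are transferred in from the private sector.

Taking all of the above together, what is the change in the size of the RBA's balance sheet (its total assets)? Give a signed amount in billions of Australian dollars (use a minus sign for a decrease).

RBA balance sheet:
  Assets:      Securities +$75B, Foreign assets +$225B
  Liabilities: Bank reserves +$115B, Government deposits +$185B
Change in total RBA assets = +$300 billion.

+$300 billion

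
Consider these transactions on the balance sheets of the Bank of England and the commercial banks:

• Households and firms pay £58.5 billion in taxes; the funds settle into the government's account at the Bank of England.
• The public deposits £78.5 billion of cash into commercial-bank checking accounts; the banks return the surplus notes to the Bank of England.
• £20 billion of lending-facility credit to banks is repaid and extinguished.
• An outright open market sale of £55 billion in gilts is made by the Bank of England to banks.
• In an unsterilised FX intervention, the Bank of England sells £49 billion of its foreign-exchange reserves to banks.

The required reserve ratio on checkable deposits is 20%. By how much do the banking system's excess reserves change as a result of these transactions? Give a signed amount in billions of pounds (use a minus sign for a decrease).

-£108 billion

Government account inflow £58.5 billion: reserves −£58.5B, deposits −£58.5B.
Currency deposit £78.5 billion: reserves +£78.5B, deposits +£78.5B.
Discount-window repayment £20 billion: reserves −£20B, deposits 0.
OMO sale (to banks) £55 billion: reserves −£55B, deposits 0.
FX sale £49 billion: reserves −£49B, deposits 0.
Totals: Δreserves = −£104B, Δdeposits = +£20B.
Δrequired reserves = 20% × +£20B = +£4B.
Δexcess reserves = Δreserves − Δrequired = −£104B − (+£4B) = -£108 billion.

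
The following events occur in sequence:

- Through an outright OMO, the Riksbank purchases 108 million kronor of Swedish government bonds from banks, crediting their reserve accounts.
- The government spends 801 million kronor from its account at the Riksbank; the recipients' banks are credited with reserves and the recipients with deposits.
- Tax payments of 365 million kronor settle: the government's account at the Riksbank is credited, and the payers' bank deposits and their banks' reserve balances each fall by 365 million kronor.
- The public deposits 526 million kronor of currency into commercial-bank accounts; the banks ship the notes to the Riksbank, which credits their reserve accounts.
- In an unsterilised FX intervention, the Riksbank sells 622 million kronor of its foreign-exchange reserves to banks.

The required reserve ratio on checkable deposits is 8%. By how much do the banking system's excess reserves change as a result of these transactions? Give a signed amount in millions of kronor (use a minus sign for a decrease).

+371.04 million

OMO purchase (from banks) 108 million kronor: reserves +108M, deposits 0.
Government spending 801 million kronor: reserves +801M, deposits +801M.
Government account inflow 365 million kronor: reserves −365M, deposits −365M.
Currency deposit 526 million kronor: reserves +526M, deposits +526M.
FX sale 622 million kronor: reserves −622M, deposits 0.
Totals: Δreserves = +448M, Δdeposits = +962M.
Δrequired reserves = 8% × +962M = +76.96M.
Δexcess reserves = Δreserves − Δrequired = +448M − (+76.96M) = +371.04 million.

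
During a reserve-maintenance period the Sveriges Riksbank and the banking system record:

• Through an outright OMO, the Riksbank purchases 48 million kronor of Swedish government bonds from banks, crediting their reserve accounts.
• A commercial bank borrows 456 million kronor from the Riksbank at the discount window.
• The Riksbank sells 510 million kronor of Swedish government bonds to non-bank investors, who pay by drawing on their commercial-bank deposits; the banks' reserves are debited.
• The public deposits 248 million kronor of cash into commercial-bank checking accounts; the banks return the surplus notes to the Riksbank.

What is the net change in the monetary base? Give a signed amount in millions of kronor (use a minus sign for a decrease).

-6 million

Riksbank balance sheet:
  Assets:      Securities −462M, Loans to banks +456M
  Liabilities: Bank reserves +242M, Currency in circulation −248M
Commercial banking system:
  Assets:      Reserves at CB +242M, Securities −48M
  Liabilities: Checkable deposits −262M, Borrowings from CB +456M
Monetary base = currency + reserves: −248M + (+242M) = -6 million.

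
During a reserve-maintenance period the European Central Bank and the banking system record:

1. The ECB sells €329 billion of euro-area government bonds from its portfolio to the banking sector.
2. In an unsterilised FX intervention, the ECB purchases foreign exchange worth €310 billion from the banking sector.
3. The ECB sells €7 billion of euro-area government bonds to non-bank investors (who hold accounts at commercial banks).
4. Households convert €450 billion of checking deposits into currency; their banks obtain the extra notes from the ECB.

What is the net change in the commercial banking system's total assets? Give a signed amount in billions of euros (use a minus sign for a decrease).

-€457 billion

ECB balance sheet:
  Assets:      Securities −€336B, Foreign assets +€310B
  Liabilities: Bank reserves −€476B, Currency in circulation +€450B
Commercial banking system:
  Assets:      Reserves at CB −€476B, Securities +€329B, Foreign assets −€310B
  Liabilities: Checkable deposits −€457B
Change in total bank assets = -€457 billion.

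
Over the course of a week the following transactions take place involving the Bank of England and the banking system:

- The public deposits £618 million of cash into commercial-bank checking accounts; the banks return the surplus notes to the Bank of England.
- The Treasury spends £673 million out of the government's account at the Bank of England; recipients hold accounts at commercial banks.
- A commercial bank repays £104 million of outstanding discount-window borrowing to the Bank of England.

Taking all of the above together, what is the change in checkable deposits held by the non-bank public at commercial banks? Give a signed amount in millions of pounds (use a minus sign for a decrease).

+£1291 million

Bank of England balance sheet:
  Assets:      Loans to banks −£104M
  Liabilities: Bank reserves +£1187M, Currency in circulation −£618M, Government deposits −£673M
Commercial banking system:
  Assets:      Reserves at CB +£1187M
  Liabilities: Checkable deposits +£1291M, Borrowings from CB −£104M
So the change in checkable deposits held by the non-bank public at commercial banks is +£1291 million.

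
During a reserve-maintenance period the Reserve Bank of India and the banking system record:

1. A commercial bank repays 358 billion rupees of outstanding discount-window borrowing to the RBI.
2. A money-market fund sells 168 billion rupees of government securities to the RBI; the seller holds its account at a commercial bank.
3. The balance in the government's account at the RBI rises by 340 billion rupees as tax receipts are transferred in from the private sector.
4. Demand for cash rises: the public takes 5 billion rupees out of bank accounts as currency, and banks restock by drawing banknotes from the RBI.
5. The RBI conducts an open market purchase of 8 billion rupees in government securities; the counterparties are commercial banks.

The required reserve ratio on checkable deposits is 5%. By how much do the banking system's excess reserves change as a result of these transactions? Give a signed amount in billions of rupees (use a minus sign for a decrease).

Discount-window repayment 358 billion rupees: reserves −358B, deposits 0.
Asset purchase (from non-banks) 168 billion rupees: reserves +168B, deposits +168B.
Government account inflow 340 billion rupees: reserves −340B, deposits −340B.
Currency withdrawal 5 billion rupees: reserves −5B, deposits −5B.
OMO purchase (from banks) 8 billion rupees: reserves +8B, deposits 0.
Totals: Δreserves = −527B, Δdeposits = −177B.
Δrequired reserves = 5% × −177B = −8.85B.
Δexcess reserves = Δreserves − Δrequired = −527B − (−8.85B) = -518.15 billion.

-518.15 billion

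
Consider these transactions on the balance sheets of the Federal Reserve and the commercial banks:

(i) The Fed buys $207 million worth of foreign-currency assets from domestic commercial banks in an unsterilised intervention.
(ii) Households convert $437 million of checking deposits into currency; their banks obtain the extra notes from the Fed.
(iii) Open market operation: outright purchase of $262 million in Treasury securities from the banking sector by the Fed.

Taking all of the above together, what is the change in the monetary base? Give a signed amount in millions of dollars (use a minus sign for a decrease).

+$469 million

FX purchase $207 million: Fed balance sheet expands → +$207M.
Currency withdrawal $437 million: just a shift between currency and reserves — both are base money → 0.
OMO purchase (from banks) $262 million: Fed balance sheet expands → +$262M.
Net: 207 + 0 + 262 = +$469 million.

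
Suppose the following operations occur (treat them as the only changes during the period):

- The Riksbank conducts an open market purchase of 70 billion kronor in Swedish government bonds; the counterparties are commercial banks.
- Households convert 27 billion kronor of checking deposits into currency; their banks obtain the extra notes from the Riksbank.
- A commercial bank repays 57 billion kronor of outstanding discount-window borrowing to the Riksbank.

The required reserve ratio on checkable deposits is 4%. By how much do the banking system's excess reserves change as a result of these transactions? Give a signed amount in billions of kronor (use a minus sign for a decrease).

-12.92 billion

OMO purchase (from banks) 70 billion kronor: reserves +70B, deposits 0.
Currency withdrawal 27 billion kronor: reserves −27B, deposits −27B.
Discount-window repayment 57 billion kronor: reserves −57B, deposits 0.
Totals: Δreserves = −14B, Δdeposits = −27B.
Δrequired reserves = 4% × −27B = −1.08B.
Δexcess reserves = Δreserves − Δrequired = −14B − (−1.08B) = -12.92 billion.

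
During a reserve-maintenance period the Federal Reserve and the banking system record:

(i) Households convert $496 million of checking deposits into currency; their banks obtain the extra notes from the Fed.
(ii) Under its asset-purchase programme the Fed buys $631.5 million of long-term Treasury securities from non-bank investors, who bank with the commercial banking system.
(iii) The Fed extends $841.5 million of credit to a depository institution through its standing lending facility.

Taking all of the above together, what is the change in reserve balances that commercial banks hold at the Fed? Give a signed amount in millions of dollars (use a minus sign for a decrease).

+$977 million

Currency withdrawal $496 million: banks swap reserves for currency → −$496M.
Asset purchase (from non-banks) $631.5 million: the Fed pays by crediting reserve accounts → +$631.5M.
Discount-window loan $841.5 million: the loan is credited to the bank's reserve account → +$841.5M.
Net: −496 + 631.5 + 841.5 = +$977 million.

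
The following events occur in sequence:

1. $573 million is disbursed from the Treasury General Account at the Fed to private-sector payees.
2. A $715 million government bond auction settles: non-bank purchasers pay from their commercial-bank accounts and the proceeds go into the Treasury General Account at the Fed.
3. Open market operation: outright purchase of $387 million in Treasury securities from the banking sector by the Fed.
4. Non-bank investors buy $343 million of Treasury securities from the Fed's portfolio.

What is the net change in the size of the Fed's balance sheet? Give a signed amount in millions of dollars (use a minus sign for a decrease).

Fed balance sheet:
  Assets:      Securities +$44M
  Liabilities: Bank reserves −$98M, Government deposits +$142M
Commercial banking system:
  Assets:      Reserves at CB −$98M, Securities −$387M
  Liabilities: Checkable deposits −$485M
Change in total Fed assets = +$44 million.

+$44 million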